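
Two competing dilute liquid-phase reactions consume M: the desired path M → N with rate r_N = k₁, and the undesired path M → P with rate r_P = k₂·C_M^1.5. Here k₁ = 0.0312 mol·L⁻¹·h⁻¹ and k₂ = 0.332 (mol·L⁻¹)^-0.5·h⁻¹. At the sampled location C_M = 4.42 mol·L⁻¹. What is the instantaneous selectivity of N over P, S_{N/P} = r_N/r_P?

0.0101

S_{N/P} = r_N/r_P = (k₁)/(k₂·C_M^1.5) = (k₁/k₂)·C_M^-1.5.
= (0.0312) / (0.332×4.420^1.5) = 0.03120/3.085 = 0.0101.
The undesired path is higher order in M, so low C_M (CSTR or dilute feed) favours N.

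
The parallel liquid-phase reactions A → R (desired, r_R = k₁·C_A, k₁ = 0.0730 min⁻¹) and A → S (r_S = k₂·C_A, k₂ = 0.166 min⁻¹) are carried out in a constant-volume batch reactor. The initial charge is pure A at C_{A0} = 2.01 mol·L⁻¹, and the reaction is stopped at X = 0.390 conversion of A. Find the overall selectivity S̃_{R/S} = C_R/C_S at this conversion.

C_A = C_{A0}(1−X) = 1.226 mol·L⁻¹.
Both paths are first order in A, so the instantaneous fraction to R is constant: dC_R/d(−C_A) = k₁/(k₁+k₂) = 0.3054.
C_R = 0.3054·(C_{A0}−C_A) = 0.3054×0.7839 = 0.239 mol·L⁻¹.
C_S = (C_{A0}−C_A)−C_R = 0.5445 mol·L⁻¹; S̃_{R/S} = 0.2394/0.5445 = 0.440.

0.440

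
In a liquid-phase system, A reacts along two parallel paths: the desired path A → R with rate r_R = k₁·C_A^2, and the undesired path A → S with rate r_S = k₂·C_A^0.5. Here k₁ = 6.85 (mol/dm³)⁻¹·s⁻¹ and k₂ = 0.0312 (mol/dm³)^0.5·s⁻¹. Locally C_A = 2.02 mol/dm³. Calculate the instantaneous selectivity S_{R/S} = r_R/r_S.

S_{R/S} = r_R/r_S = (k₁·C_A^2)/(k₂·C_A^0.5) = (k₁/k₂)·C_A^1.5.
= (6.85×2.020^2) / (0.0312×2.020^0.5) = 27.95/0.04434 = 630.

630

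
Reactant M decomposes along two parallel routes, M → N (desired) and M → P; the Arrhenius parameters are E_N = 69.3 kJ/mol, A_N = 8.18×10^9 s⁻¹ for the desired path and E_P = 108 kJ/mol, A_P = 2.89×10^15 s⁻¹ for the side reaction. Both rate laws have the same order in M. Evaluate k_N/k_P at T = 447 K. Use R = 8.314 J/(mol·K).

0.0943

Since both paths have the same order in M, the concentration cancels and S_{N/P} = k_N/k_P = (A_N/A_P)·exp[(E_P−E_N)/(RT)].
(E_P−E_N)/(RT) = (108−69.3)×10³/(8.314×447) = 38700/3716 = 10.41.
k_N/k_P = (8.18×10^9/2.89×10^15)·exp(10.41) = 2.830×10^-6 × 33304 = 0.0943.
Since E_N < E_P, lowering the temperature improves selectivity toward N.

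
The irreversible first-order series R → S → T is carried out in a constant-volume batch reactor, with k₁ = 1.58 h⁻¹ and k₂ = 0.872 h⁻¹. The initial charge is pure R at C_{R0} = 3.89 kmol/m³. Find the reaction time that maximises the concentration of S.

For first-order series the maximum of C_S occurs at t_opt = ln(k₂/k₁)/(k₂−k₁).
= ln(0.872/1.58)/(0.872−1.58) = ln(0.5519)/-0.7080 = -0.5944/-0.7080 = 0.840 h.

0.840 h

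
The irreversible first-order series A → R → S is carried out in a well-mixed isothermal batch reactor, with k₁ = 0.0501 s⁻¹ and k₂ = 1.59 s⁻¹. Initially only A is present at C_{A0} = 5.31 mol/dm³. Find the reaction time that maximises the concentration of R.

2.25 s

Setting dC_R/dt = 0 gives t_opt = ln(k₂/k₁)/(k₂−k₁).
= ln(1.59/0.0501)/(1.59−0.0501) = ln(31.74)/1.540 = 3.457/1.540 = 2.25 s.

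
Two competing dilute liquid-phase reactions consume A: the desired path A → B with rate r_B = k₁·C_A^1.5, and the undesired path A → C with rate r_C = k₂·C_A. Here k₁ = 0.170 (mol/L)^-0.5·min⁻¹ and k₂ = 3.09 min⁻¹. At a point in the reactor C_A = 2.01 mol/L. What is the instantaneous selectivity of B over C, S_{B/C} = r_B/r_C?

0.0780

S_{B/C} = r_B/r_C = (k₁·C_A^1.5)/(k₂·C_A) = (k₁/k₂)·C_A^0.5.
= (0.170×2.010^1.5) / (3.09×2.010) = 0.4844/6.211 = 0.0780.
Since the desired path is higher order in A, keeping C_A high (PFR or concentrated feed) favours B.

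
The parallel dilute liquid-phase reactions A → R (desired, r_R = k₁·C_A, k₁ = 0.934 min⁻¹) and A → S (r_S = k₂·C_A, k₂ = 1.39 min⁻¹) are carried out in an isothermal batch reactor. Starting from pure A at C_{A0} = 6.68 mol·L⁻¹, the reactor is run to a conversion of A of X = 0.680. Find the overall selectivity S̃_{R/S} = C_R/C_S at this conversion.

0.672

C_A = C_{A0}(1−X) = 2.138 mol·L⁻¹.
Both paths are first order in A, so the instantaneous fraction to R is constant: dC_R/d(−C_A) = k₁/(k₁+k₂) = 0.4019.
C_R = 0.4019·(C_{A0}−C_A) = 0.4019×4.542 = 1.83 mol·L⁻¹.
C_S = (C_{A0}−C_A)−C_R = 2.717 mol·L⁻¹; S̃_{R/S} = 1.826/2.717 = 0.672.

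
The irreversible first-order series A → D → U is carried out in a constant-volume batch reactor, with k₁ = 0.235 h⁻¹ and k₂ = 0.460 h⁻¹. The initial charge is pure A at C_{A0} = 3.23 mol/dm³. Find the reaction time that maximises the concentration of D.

For first-order series the maximum of C_D occurs at t_opt = ln(k₂/k₁)/(k₂−k₁).
= ln(0.460/0.235)/(0.460−0.235) = ln(1.957)/0.2250 = 0.6716/0.2250 = 2.99 h.

2.99 h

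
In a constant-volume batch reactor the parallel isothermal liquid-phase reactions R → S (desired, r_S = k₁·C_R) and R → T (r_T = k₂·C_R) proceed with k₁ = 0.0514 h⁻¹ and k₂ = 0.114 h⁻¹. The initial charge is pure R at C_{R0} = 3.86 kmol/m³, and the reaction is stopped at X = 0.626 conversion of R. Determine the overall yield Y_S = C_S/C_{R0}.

C_R = C_{R0}(1−X) = 1.444 kmol/m³.
Both paths are first order in R, so the instantaneous fraction to S is constant: dC_S/d(−C_R) = k₁/(k₁+k₂) = 0.3108.
C_S = 0.3108·(C_{R0}−C_R) = 0.3108×2.416 = 0.751 kmol/m³.
Y_S = C_S/C_{R0} = 0.7509/3.86 = 0.195.

0.195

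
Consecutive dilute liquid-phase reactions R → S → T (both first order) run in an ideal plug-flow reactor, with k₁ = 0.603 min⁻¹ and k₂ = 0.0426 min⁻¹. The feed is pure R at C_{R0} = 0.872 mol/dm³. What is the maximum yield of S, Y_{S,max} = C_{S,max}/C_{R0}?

0.818

Evaluating C_S at τ_opt = ln(k₂/k₁)/(k₂−k₁) gives C_{S,max}/C_{R0} = (k₁/k₂)^[k₂/(k₂−k₁)].
= (0.603/0.0426)^(0.0426/(0.0426−0.603)) = (14.15)^(-0.07602) = 0.8175.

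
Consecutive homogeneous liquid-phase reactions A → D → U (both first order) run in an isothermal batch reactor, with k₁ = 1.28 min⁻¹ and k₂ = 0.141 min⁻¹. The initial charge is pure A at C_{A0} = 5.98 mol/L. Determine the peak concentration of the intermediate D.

For a first-order series the maximum intermediate yield is C_{D,max}/C_{A0} = (k₁/k₂)^[k₂/(k₂−k₁)].
= (1.28/0.141)^(0.141/(0.141−1.28)) = (9.078)^(-0.1238) = 0.7610.
C_{D,max} = 0.7610×5.98 = 4.55 mol/L.

4.55 mol/L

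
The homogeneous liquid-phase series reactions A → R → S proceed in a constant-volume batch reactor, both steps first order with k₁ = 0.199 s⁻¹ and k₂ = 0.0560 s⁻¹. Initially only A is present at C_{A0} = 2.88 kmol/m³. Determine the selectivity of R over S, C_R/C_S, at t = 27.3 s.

0.422

For first-order series with pure A initially, C_R(t) = k₁C_{A0}/(k₂−k₁)·(e^(−k₁t) − e^(−k₂t)).
e^(−k₁t) = e^(−0.199×27.3) = e^(−5.433) = 0.004371; e^(−k₂t) = e^(−1.529) = 0.2168.
C_R = 0.199×2.88/(0.0560−0.199) × (0.004371−0.2168) = (-4.008)×(-0.2124) = 0.8514 kmol/m³.
C_A = C_{A0}e^(−k₁t) = 0.01259 kmol/m³, so C_S = C_{A0}−C_A−C_R = 2.016 kmol/m³; C_R/C_S = 0.422.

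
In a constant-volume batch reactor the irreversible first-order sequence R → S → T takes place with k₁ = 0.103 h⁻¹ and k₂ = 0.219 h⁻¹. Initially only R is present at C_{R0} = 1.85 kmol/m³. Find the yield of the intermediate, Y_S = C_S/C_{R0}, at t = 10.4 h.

Solving the coupled first-order balances gives C_S(t) = [k₁/(k₂−k₁)]·C_{R0}·(e^(−k₁t) − e^(−k₂t)).
e^(−k₁t) = e^(−0.103×10.4) = e^(−1.071) = 0.3426; e^(−k₂t) = e^(−2.278) = 0.1025.
C_S = 0.103×1.85/(0.219−0.103) × (0.3426−0.1025) = 1.643×0.2401 = 0.3944 kmol/m³.
Y_S = C_S/C_{R0} = 0.3944/1.85 = 0.213.

0.213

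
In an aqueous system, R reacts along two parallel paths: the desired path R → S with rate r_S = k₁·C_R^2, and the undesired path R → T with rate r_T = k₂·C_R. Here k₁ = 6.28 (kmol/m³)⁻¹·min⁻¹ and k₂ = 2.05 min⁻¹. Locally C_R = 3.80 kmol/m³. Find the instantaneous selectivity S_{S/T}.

11.6

S_{S/T} = r_S/r_T = (k₁·C_R^2)/(k₂·C_R) = (k₁/k₂)·C_R.
= (6.28×3.800^2) / (2.05×3.800) = 90.68/7.790 = 11.6.
Since the desired path is higher order in R, keeping C_R high (PFR or concentrated feed) favours S.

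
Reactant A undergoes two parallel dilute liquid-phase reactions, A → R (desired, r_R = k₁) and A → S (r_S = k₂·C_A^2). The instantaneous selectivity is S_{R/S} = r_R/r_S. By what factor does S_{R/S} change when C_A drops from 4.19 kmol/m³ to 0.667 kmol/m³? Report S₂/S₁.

S_{R/S} = (k₁/k₂)·C_A^-2, so S₂/S₁ = (C_{A,2}/C_{A,1})^-2.
= (0.667/4.19)^(-2) = (0.1592)^(-2) = 39.5.

39.5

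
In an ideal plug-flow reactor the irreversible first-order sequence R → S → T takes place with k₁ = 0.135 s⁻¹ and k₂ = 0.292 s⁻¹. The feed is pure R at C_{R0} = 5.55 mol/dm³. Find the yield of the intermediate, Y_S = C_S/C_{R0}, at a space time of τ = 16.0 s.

Solving the coupled first-order balances gives C_S(τ) = [k₁/(k₂−k₁)]·C_{R0}·(e^(−k₁τ) − e^(−k₂τ)).
e^(−k₁τ) = e^(−0.135×16.0) = e^(−2.160) = 0.1153; e^(−k₂τ) = e^(−4.672) = 0.009354.
C_S = 0.135×5.55/(0.292−0.135) × (0.1153−0.009354) = 4.772×0.1060 = 0.5057 mol/dm³.
Y_S = C_S/C_{R0} = 0.5057/5.55 = 0.0911.

0.0911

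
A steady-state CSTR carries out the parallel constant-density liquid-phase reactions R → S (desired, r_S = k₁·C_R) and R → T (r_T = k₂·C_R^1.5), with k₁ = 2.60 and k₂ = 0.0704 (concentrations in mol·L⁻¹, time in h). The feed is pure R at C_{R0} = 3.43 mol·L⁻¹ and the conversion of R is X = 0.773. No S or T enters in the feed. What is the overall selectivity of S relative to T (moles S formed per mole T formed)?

41.9

Exit C_R = C_{R0}(1−X) = 3.43×0.227 = 0.7786 mol·L⁻¹.
In a CSTR the entire volume is at exit conditions, so r_S = 2.60×0.7786 = 2.024 and r_T = 0.0704×0.7786^1.5 = 0.04837.
Overall selectivity = C_S/C_T = r_Sτ/(r_Tτ) = r_S/r_T = 41.9.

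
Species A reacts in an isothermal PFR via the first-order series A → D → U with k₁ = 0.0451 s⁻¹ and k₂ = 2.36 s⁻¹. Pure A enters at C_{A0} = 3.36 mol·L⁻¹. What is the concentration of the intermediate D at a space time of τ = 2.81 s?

The intermediate concentration in a first-order A→B→C sequence is C_D = k₁C_{A0}(e^(−k₁τ) − e^(−k₂τ))/(k₂−k₁).
e^(−k₁τ) = e^(−0.0451×2.81) = e^(−0.1267) = 0.8810; e^(−k₂τ) = e^(−6.632) = 0.001318.
C_D = 0.0451×3.36/(2.36−0.0451) × (0.8810−0.001318) = 0.06546×0.8797 = 0.05758 mol·L⁻¹.

0.0576 mol·L⁻¹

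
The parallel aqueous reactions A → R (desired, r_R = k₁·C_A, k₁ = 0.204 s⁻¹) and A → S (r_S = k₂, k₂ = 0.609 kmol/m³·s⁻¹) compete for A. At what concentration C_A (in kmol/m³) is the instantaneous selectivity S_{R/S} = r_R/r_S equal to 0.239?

S_{R/S} = (k₁/k₂)·C_A ⇒ C_A = S·k₂/k₁.
= 0.239×0.609/0.204 = 0.713 kmol/m³.

0.713 kmol/m³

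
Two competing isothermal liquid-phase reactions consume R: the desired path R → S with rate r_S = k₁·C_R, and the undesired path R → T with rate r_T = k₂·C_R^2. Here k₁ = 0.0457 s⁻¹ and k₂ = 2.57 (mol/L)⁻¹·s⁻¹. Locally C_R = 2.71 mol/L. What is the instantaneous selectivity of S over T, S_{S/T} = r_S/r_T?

0.00656

S_{S/T} = r_S/r_T = (k₁·C_R)/(k₂·C_R^2) = (k₁/k₂)·C_R⁻¹.
= (0.0457×2.710) / (2.57×2.710^2) = 0.1238/18.87 = 0.00656.
The undesired path is higher order in R, so low C_R (CSTR or dilute feed) favours S.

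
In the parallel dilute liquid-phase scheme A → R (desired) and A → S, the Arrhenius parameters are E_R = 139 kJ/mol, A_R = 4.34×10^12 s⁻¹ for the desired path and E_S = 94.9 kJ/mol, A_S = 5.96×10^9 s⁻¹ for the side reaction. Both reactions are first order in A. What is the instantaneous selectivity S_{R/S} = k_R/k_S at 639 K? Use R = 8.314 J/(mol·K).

k_R/k_S = (A_R/A_S)·exp[−(E_R−E_S)/(RT)] = (A_R/A_S)·exp[(E_S−E_R)/(RT)].
(E_S−E_R)/(RT) = (94.9−139)×10³/(8.314×639) = -44100/5313 = -8.301.
k_R/k_S = (4.34×10^12/5.96×10^9)·exp(-8.301) = 728.2 × 2.483×10^-4 = 0.181.

0.181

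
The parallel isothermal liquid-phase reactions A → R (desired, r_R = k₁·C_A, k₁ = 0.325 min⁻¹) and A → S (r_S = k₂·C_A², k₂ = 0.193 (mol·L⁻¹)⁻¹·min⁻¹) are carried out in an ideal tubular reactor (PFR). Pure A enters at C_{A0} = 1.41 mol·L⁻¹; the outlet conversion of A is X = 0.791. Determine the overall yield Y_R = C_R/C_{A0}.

C_A = C_{A0}(1−X) = 0.2947 mol·L⁻¹.
Along a PFR/batch, dC_R/dC_A = −r_R/(r_R+r_S) = −k₁/(k₁+k₂·C_A).
Integrating from C_{A0} to C_A: C_R = (0.325/0.193)·ln[(0.325+0.193·1.41)/(0.325+0.193·0.295)] = 1.684·ln(0.5971/0.3819) = 0.7528 mol·L⁻¹.
Y_R = C_R/C_{A0} = 0.7528/1.41 = 0.534.

0.534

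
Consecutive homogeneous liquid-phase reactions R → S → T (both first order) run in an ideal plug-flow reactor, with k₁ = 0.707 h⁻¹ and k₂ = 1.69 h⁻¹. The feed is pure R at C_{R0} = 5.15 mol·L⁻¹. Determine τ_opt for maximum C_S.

0.887 h

The intermediate peaks when r₁ = r₂, i.e. k₁e^(−k₁τ) = k₂e^(−k₂τ), giving τ_opt = ln(k₂/k₁)/(k₂−k₁).
= ln(1.69/0.707)/(1.69−0.707) = ln(2.390)/0.9830 = 0.8715/0.9830 = 0.887 h.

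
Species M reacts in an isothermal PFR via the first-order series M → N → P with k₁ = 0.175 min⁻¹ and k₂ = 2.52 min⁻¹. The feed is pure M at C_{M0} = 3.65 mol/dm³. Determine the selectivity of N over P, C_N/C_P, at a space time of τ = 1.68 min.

0.272

For first-order series with pure M initially, C_N(τ) = k₁C_{M0}/(k₂−k₁)·(e^(−k₁τ) − e^(−k₂τ)).
e^(−k₁τ) = e^(−0.175×1.68) = e^(−0.2940) = 0.7453; e^(−k₂τ) = e^(−4.234) = 0.01450.
C_N = 0.175×3.65/(2.52−0.175) × (0.7453−0.01450) = 0.2724×0.7308 = 0.1991 mol/dm³.
C_M = C_{M0}e^(−k₁τ) = 2.720 mol/dm³, so C_P = C_{M0}−C_M−C_N = 0.7307 mol/dm³; C_N/C_P = 0.272.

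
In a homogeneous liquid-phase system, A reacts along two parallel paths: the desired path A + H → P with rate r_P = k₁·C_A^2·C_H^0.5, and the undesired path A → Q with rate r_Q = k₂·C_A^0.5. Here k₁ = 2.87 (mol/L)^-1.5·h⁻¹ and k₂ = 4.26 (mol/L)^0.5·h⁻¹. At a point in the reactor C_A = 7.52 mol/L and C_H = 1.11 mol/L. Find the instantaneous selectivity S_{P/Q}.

S_{P/Q} = r_P/r_Q = (k₁·C_A^2·C_H^0.5)/(k₂·C_A^0.5) = (k₁/k₂)·C_A^1.5·C_H^0.5.
= (2.87×7.520^2×1.110^0.5) / (4.26×7.520^0.5) = 171.0/11.68 = 14.6.
Since the desired path is higher order in A, keeping C_A high (PFR or concentrated feed) favours P.

14.6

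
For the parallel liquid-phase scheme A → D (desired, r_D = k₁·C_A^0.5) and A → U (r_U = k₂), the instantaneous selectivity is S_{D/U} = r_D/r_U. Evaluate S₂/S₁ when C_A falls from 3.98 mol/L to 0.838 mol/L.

S_{D/U} = (k₁/k₂)·C_A^0.5, so S₂/S₁ = (C_{A,2}/C_{A,1})^0.5.
= (0.838/3.98)^0.5 = (0.2106)^0.5 = 0.459.
Selectivity toward D falls as C_A falls — high-concentration operation is favoured.

0.459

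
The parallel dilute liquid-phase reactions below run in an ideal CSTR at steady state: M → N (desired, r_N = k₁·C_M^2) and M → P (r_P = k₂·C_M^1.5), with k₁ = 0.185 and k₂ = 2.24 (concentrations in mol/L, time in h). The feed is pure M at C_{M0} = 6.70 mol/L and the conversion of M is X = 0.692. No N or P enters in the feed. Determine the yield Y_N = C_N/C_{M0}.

0.0734

Exit C_M = C_{M0}(1−X) = 6.70×0.308 = 2.064 mol/L.
A CSTR operates uniformly at the exit composition, giving r_N = 0.7878 and r_P = 6.640 (each k·C_M^n at C_M = 2.064).
Fraction of consumed M going to N: r_N/(r_N+r_P) = 0.1061.
C_N = 0.1061·C_{M0}·X = 0.1061×6.70×0.692 = 0.492 mol/L; Y_N = C_N/C_{M0} = 0.0734.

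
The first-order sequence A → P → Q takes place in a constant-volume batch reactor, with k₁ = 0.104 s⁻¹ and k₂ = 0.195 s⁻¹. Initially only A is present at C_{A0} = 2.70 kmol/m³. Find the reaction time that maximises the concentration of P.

The intermediate peaks when r₁ = r₂, i.e. k₁e^(−k₁t) = k₂e^(−k₂t), giving t_opt = ln(k₂/k₁)/(k₂−k₁).
= ln(0.195/0.104)/(0.195−0.104) = ln(1.875)/0.09100 = 0.6286/0.09100 = 6.91 s.

6.91 s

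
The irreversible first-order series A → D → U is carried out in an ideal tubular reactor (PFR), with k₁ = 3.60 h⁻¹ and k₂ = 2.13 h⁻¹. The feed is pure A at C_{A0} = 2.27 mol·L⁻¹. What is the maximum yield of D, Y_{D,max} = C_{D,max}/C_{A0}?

For a first-order series the maximum intermediate yield is C_{D,max}/C_{A0} = (k₁/k₂)^[k₂/(k₂−k₁)].
= (3.60/2.13)^(2.13/(2.13−3.60)) = (1.690)^(-1.449) = 0.4675.

0.467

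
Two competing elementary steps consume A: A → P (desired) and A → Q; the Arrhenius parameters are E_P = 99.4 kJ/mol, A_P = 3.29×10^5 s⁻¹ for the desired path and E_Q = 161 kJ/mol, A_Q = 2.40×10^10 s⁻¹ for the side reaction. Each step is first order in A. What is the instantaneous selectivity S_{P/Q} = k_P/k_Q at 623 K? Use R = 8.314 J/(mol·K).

2.00

k_P/k_Q = (A_P/A_Q)·exp[−(E_P−E_Q)/(RT)] = (A_P/A_Q)·exp[(E_Q−E_P)/(RT)].
(E_Q−E_P)/(RT) = (161−99.4)×10³/(8.314×623) = 61600/5180 = 11.89.
k_P/k_Q = (3.29×10^5/2.40×10^10)·exp(11.89) = 1.371×10^-5 × 1.462×10^5 = 2.00.
Since E_P < E_Q, lowering the temperature improves selectivity toward P.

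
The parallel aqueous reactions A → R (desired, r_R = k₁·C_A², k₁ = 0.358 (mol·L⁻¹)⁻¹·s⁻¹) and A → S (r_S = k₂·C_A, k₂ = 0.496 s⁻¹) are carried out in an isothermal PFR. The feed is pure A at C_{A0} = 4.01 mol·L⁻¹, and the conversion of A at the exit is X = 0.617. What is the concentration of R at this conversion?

1.62 mol·L⁻¹

C_A = C_{A0}(1−X) = 1.536 mol·L⁻¹.
Along a PFR/batch, dC_S/dC_A = −r_S/(r_R+r_S) = −k₂/(k₂+k₁·C_A).
Integrating from C_{A0} to C_A: C_S = (0.496/0.358)·ln[(0.496+0.358·4.01)/(0.496+0.358·1.54)] = 1.385·ln(1.932/1.046) = 0.8500 mol·L⁻¹.
Then C_R = (C_{A0}−C_A) − C_S = 2.474 − 0.8500 = 1.624 mol·L⁻¹.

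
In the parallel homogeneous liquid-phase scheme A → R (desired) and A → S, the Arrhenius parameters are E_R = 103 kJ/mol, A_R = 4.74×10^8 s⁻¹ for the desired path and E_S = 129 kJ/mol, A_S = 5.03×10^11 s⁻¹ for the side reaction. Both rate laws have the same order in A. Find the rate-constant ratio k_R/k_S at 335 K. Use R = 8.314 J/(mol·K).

10.7

k_R/k_S = (A_R/A_S)·exp[−(E_R−E_S)/(RT)] = (A_R/A_S)·exp[(E_S−E_R)/(RT)].
(E_S−E_R)/(RT) = (129−103)×10³/(8.314×335) = 26000/2785 = 9.335.
k_R/k_S = (4.74×10^8/5.03×10^11)·exp(9.335) = 9.423×10^-4 × 11329 = 10.7.
Since E_R < E_S, lowering the temperature improves selectivity toward R.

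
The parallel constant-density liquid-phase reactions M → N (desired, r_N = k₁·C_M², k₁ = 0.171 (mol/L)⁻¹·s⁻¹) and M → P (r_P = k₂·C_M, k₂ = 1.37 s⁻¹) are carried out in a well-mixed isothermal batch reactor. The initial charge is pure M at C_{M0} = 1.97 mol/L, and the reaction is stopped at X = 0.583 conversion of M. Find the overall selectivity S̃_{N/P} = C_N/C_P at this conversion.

C_M = C_{M0}(1−X) = 0.8215 mol/L.
Along a PFR/batch, dC_P/dC_M = −r_P/(r_N+r_P) = −k₂/(k₂+k₁·C_M).
Integrating from C_{M0} to C_M: C_P = (1.37/0.171)·ln[(1.37+0.171·1.97)/(1.37+0.171·0.821)] = 8.012·ln(1.707/1.510) = 0.9793 mol/L.
Then C_N = (C_{M0}−C_M) − C_P = 1.149 − 0.9793 = 0.1692 mol/L.
S̃_{N/P} = C_N/C_P = 0.1692/0.9793 = 0.173.

0.173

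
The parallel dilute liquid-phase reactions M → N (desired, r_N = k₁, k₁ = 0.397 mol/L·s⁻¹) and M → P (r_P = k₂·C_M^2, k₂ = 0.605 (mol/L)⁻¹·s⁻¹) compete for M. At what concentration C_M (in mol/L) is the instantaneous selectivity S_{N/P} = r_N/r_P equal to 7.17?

0.303 mol/L

S_{N/P} = (k₁/k₂)·C_M^-2 ⇒ C_M = (S·k₂/k₁)^(-0.5).
= (7.17×0.605/0.397)^(-0.5) = (10.93)^(-0.5) = 0.303 mol/L.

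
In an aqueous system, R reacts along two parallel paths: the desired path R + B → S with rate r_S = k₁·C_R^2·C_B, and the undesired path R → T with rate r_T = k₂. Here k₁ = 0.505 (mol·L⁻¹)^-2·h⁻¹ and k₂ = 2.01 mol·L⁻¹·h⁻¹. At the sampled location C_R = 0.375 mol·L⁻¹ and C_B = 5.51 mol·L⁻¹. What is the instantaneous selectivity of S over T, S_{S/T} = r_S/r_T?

0.195

S_{S/T} = r_S/r_T = (k₁·C_R^2·C_B)/(k₂) = (k₁/k₂)·C_R^2·C_B.
= (0.505×0.3750^2×5.510) / (2.01) = 0.3913/2.010 = 0.195.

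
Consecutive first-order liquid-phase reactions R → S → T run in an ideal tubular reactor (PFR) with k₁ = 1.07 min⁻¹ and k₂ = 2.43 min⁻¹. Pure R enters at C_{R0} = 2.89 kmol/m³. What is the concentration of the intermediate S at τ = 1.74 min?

0.320 kmol/m³

Solving the coupled first-order balances gives C_S(τ) = [k₁/(k₂−k₁)]·C_{R0}·(e^(−k₁τ) − e^(−k₂τ)).
e^(−k₁τ) = e^(−1.07×1.74) = e^(−1.862) = 0.1554; e^(−k₂τ) = e^(−4.228) = 0.01458.
C_S = 1.07×2.89/(2.43−1.07) × (0.1554−0.01458) = 2.274×0.1408 = 0.3202 kmol/m³.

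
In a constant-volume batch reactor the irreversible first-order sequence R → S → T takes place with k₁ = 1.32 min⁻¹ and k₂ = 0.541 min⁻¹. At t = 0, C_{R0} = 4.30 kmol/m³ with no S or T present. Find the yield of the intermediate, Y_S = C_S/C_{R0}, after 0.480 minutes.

0.408

Solving the coupled first-order balances gives C_S(t) = [k₁/(k₂−k₁)]·C_{R0}·(e^(−k₁t) − e^(−k₂t)).
e^(−k₁t) = e^(−1.32×0.480) = e^(−0.6336) = 0.5307; e^(−k₂t) = e^(−0.2597) = 0.7713.
C_S = 1.32×4.30/(0.541−1.32) × (0.5307−0.7713) = (-7.286)×(-0.2406) = 1.753 kmol/m³.
Y_S = C_S/C_{R0} = 1.753/4.30 = 0.408.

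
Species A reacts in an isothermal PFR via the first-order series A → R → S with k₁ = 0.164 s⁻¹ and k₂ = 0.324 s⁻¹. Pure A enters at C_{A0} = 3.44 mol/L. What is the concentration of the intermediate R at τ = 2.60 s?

0.783 mol/L

For first-order series with pure A initially, C_R(τ) = k₁C_{A0}/(k₂−k₁)·(e^(−k₁τ) − e^(−k₂τ)).
e^(−k₁τ) = e^(−0.164×2.60) = e^(−0.4264) = 0.6529; e^(−k₂τ) = e^(−0.8424) = 0.4307.
C_R = 0.164×3.44/(0.324−0.164) × (0.6529−0.4307) = 3.526×0.2222 = 0.7834 mol/L.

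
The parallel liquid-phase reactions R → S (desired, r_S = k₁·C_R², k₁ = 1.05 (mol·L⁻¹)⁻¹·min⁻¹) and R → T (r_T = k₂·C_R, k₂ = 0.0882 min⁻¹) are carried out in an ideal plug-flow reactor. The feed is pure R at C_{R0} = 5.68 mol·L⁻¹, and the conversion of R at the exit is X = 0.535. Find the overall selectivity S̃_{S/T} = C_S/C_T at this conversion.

C_R = C_{R0}(1−X) = 2.641 mol·L⁻¹.
Along a PFR/batch, dC_T/dC_R = −r_T/(r_S+r_T) = −k₂/(k₂+k₁·C_R).
Integrating from C_{R0} to C_R: C_T = (0.0882/1.05)·ln[(0.0882+1.05·5.68)/(0.0882+1.05·2.64)] = 0.08400·ln(6.052/2.861) = 0.06292 mol·L⁻¹.
Then C_S = (C_{R0}−C_R) − C_T = 3.039 − 0.06292 = 2.976 mol·L⁻¹.
S̃_{S/T} = C_S/C_T = 2.976/0.06292 = 47.3.

47.3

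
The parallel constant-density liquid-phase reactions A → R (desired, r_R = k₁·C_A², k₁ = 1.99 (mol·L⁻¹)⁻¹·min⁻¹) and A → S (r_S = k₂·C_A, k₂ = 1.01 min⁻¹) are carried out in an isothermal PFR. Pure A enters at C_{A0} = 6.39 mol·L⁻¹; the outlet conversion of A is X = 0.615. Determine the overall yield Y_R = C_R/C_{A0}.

C_A = C_{A0}(1−X) = 2.460 mol·L⁻¹.
Along a PFR/batch, dC_S/dC_A = −r_S/(r_R+r_S) = −k₂/(k₂+k₁·C_A).
Integrating from C_{A0} to C_A: C_S = (1.01/1.99)·ln[(1.01+1.99·6.39)/(1.01+1.99·2.46)] = 0.5075·ln(13.73/5.906) = 0.4280 mol·L⁻¹.
Then C_R = (C_{A0}−C_A) − C_S = 3.930 − 0.4280 = 3.502 mol·L⁻¹.
Y_R = C_R/C_{A0} = 3.502/6.39 = 0.548.

0.548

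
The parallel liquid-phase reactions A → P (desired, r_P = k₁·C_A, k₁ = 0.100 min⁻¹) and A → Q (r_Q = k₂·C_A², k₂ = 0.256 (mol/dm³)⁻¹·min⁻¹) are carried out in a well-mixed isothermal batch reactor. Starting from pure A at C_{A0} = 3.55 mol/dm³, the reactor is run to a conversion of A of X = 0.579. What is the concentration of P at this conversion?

0.288 mol/dm³

C_A = C_{A0}(1−X) = 1.495 mol/dm³.
Along a PFR/batch, dC_P/dC_A = −r_P/(r_P+r_Q) = −k₁/(k₁+k₂·C_A).
Integrating from C_{A0} to C_A: C_P = (0.100/0.256)·ln[(0.100+0.256·3.55)/(0.100+0.256·1.49)] = 0.3906·ln(1.009/0.4826) = 0.2880 mol/dm³.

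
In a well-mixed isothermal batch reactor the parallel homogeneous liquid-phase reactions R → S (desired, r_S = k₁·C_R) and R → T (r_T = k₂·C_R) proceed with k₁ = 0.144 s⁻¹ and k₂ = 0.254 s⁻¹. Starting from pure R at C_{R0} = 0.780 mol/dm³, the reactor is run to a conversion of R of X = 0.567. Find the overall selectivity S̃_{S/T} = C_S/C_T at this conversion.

C_R = C_{R0}(1−X) = 0.3377 mol/dm³.
Both paths are first order in R, so the instantaneous fraction to S is constant: dC_S/d(−C_R) = k₁/(k₁+k₂) = 0.3618.
C_S = 0.3618·(C_{R0}−C_R) = 0.3618×0.4423 = 0.160 mol/dm³.
C_T = (C_{R0}−C_R)−C_S = 0.2822 mol/dm³; S̃_{S/T} = 0.1600/0.2822 = 0.567.

0.567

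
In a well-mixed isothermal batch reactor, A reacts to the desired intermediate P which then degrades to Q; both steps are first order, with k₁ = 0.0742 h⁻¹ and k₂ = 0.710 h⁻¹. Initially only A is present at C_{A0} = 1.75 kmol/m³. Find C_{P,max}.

0.141 kmol/m³

For a first-order series the maximum intermediate yield is C_{P,max}/C_{A0} = (k₁/k₂)^[k₂/(k₂−k₁)].
= (0.0742/0.710)^(0.710/(0.710−0.0742)) = (0.1045)^(1.117) = 0.08029.
C_{P,max} = 0.08029×1.75 = 0.141 kmol/m³.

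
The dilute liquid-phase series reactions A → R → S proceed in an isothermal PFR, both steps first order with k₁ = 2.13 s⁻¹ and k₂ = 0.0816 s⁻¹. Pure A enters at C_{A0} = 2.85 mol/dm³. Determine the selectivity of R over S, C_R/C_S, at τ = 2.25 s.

The intermediate concentration in a first-order A→B→C sequence is C_R = k₁C_{A0}(e^(−k₁τ) − e^(−k₂τ))/(k₂−k₁).
e^(−k₁τ) = e^(−2.13×2.25) = e^(−4.792) = 0.008292; e^(−k₂τ) = e^(−0.1836) = 0.8323.
C_R = 2.13×2.85/(0.0816−2.13) × (0.008292−0.8323) = (-2.964)×(-0.8240) = 2.442 mol/dm³.
C_A = C_{A0}e^(−k₁τ) = 0.02363 mol/dm³, so C_S = C_{A0}−C_A−C_R = 0.3845 mol/dm³; C_R/C_S = 6.35.

6.35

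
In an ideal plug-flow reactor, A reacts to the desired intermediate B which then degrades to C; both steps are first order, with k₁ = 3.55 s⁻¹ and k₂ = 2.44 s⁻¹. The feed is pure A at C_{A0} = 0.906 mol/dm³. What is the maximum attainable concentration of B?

Evaluating C_B at τ_opt = ln(k₂/k₁)/(k₂−k₁) gives C_{B,max}/C_{A0} = (k₁/k₂)^[k₂/(k₂−k₁)].
= (3.55/2.44)^(2.44/(2.44−3.55)) = (1.455)^(-2.198) = 0.4386.
C_{B,max} = 0.4386×0.906 = 0.397 mol/dm³.

0.397 mol/dm³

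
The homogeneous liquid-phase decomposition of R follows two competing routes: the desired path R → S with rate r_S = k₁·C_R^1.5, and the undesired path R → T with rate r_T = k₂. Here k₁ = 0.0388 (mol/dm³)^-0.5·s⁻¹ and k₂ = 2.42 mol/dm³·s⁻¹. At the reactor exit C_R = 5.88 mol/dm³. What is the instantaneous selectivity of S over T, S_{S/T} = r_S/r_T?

0.229

S_{S/T} = r_S/r_T = (k₁·C_R^1.5)/(k₂) = (k₁/k₂)·C_R^1.5.
= (0.0388×5.880^1.5) / (2.42) = 0.5532/2.420 = 0.229.
Since the desired path is higher order in R, keeping C_R high (PFR or concentrated feed) favours S.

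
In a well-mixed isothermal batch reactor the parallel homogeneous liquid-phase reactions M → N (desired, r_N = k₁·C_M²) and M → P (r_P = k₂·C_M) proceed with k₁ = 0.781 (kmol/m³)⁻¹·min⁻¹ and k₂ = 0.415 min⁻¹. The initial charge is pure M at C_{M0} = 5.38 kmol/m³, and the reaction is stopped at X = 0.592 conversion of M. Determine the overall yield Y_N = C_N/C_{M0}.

C_M = C_{M0}(1−X) = 2.195 kmol/m³.
Along a PFR/batch, dC_P/dC_M = −r_P/(r_N+r_P) = −k₂/(k₂+k₁·C_M).
Integrating from C_{M0} to C_M: C_P = (0.415/0.781)·ln[(0.415+0.781·5.38)/(0.415+0.781·2.20)] = 0.5314·ln(4.617/2.129) = 0.4112 kmol/m³.
Then C_N = (C_{M0}−C_M) − C_P = 3.185 − 0.4112 = 2.774 kmol/m³.
Y_N = C_N/C_{M0} = 2.774/5.38 = 0.516.

0.516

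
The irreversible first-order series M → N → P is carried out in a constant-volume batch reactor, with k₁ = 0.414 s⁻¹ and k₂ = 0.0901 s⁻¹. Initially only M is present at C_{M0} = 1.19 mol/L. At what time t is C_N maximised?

Setting dC_N/dt = 0 gives t_opt = ln(k₂/k₁)/(k₂−k₁).
= ln(0.0901/0.414)/(0.0901−0.414) = ln(0.2176)/-0.3239 = -1.525/-0.3239 = 4.71 s.

4.71 s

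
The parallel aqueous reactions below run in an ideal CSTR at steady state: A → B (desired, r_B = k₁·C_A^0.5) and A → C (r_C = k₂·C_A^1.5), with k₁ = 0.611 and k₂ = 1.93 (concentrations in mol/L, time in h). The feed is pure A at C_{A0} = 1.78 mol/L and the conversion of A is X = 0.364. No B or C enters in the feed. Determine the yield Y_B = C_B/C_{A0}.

Exit C_A = C_{A0}(1−X) = 1.78×0.636 = 1.132 mol/L.
Rates in a CSTR are evaluated at the outlet concentration: r_B = 0.611×1.132^0.5 = 0.6501, r_C = 1.93×1.132^1.5 = 2.325.
Fraction of consumed A going to B: r_B/(r_B+r_C) = 0.2185.
C_B = 0.2185·C_{A0}·X = 0.2185×1.78×0.364 = 0.142 mol/L; Y_B = C_B/C_{A0} = 0.0795.

0.0795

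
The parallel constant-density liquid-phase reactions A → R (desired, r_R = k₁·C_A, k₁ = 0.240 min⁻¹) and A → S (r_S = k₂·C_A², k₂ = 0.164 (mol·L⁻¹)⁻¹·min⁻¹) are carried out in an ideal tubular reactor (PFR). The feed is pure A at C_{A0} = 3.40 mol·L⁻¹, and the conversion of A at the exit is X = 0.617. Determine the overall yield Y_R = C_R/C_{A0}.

0.243

C_A = C_{A0}(1−X) = 1.302 mol·L⁻¹.
Along a PFR/batch, dC_R/dC_A = −r_R/(r_R+r_S) = −k₁/(k₁+k₂·C_A).
Integrating from C_{A0} to C_A: C_R = (0.240/0.164)·ln[(0.240+0.164·3.40)/(0.240+0.164·1.30)] = 1.463·ln(0.7976/0.4536) = 0.8261 mol·L⁻¹.
Y_R = C_R/C_{A0} = 0.8261/3.40 = 0.243.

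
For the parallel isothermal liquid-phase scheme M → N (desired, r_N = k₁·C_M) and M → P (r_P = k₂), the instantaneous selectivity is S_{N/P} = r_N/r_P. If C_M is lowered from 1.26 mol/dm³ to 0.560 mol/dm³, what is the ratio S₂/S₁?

S_{N/P} = (k₁/k₂)·C_M, so S₂/S₁ = (C_{M,2}/C_{M,1}).
= 0.560/1.26 = 0.444.
Selectivity toward N falls as C_M falls — high-concentration operation is favoured.

0.444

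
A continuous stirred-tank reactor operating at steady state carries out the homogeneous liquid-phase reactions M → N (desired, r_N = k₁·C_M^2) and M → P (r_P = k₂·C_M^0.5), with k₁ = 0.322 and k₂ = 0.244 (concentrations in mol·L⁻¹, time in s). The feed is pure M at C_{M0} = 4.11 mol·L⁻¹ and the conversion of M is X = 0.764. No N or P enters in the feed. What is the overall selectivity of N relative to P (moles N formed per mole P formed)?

1.26

Exit C_M = C_{M0}(1−X) = 4.11×0.236 = 0.9700 mol·L⁻¹.
Rates in a CSTR are evaluated at the outlet concentration: r_N = 0.322×0.9700^2 = 0.3029, r_P = 0.244×0.9700^0.5 = 0.2403.
Overall selectivity = C_N/C_P = r_Nτ/(r_Pτ) = r_N/r_P = 1.26.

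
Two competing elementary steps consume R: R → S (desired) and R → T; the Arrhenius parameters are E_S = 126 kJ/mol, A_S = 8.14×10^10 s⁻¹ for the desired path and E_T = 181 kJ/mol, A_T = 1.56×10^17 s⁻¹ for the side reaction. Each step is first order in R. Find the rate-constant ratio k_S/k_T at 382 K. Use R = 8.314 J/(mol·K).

17.3

k_S/k_T = (A_S/A_T)·exp[−(E_S−E_T)/(RT)] = (A_S/A_T)·exp[(E_T−E_S)/(RT)].
(E_T−E_S)/(RT) = (181−126)×10³/(8.314×382) = 55000/3176 = 17.32.
k_S/k_T = (8.14×10^10/1.56×10^17)·exp(17.32) = 5.218×10^-7 × 3.319×10^7 = 17.3.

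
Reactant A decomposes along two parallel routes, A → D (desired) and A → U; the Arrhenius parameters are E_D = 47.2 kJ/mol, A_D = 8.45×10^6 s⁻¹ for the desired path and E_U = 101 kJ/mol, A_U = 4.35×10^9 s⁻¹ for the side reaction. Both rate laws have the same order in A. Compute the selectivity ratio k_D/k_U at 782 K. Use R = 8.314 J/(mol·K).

Since both paths have the same order in A, the concentration cancels and S_{D/U} = k_D/k_U = (A_D/A_U)·exp[(E_U−E_D)/(RT)].
(E_U−E_D)/(RT) = (101−47.2)×10³/(8.314×782) = 53800/6502 = 8.275.
k_D/k_U = (8.45×10^6/4.35×10^9)·exp(8.275) = 0.001943 × 3924 = 7.62.
Since E_D < E_U, lowering the temperature improves selectivity toward D.

7.62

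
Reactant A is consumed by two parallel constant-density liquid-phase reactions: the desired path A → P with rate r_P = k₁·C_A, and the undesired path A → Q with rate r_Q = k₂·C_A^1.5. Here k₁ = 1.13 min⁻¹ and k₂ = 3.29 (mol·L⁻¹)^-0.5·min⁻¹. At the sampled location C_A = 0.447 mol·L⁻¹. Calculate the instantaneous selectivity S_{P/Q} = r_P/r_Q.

S_{P/Q} = r_P/r_Q = (k₁·C_A)/(k₂·C_A^1.5) = (k₁/k₂)·C_A^-0.5.
= (1.13×0.4470) / (3.29×0.4470^1.5) = 0.5051/0.9832 = 0.514.

0.514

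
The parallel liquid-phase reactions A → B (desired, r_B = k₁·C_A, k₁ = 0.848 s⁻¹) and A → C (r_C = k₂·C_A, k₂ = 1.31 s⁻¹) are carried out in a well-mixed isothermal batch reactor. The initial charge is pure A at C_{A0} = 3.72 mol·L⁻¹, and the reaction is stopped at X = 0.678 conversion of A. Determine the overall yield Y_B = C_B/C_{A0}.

0.266

C_A = C_{A0}(1−X) = 1.198 mol·L⁻¹.
Both paths are first order in A, so the instantaneous fraction to B is constant: dC_B/d(−C_A) = k₁/(k₁+k₂) = 0.3930.
C_B = 0.3930·(C_{A0}−C_A) = 0.3930×2.522 = 0.991 mol·L⁻¹.
Y_B = C_B/C_{A0} = 0.9911/3.72 = 0.266.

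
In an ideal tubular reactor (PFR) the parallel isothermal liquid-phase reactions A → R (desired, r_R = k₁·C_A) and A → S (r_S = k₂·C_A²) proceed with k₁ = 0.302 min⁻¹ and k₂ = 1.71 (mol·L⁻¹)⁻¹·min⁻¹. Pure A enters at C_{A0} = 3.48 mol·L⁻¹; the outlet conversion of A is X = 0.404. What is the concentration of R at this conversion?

C_A = C_{A0}(1−X) = 2.074 mol·L⁻¹.
Along a PFR/batch, dC_R/dC_A = −r_R/(r_R+r_S) = −k₁/(k₁+k₂·C_A).
Integrating from C_{A0} to C_A: C_R = (0.302/1.71)·ln[(0.302+1.71·3.48)/(0.302+1.71·2.07)] = 0.1766·ln(6.253/3.849) = 0.08571 mol·L⁻¹.

0.0857 mol·L⁻¹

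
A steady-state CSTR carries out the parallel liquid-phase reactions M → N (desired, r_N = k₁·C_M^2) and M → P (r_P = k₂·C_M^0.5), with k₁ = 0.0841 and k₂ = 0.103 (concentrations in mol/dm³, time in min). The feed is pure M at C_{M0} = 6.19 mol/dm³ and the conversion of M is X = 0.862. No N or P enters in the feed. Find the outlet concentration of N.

Exit C_M = C_{M0}(1−X) = 6.19×0.138 = 0.8542 mol/dm³.
In a CSTR the entire volume is at exit conditions, so r_N = 0.0841×0.8542^2 = 0.06137 and r_P = 0.103×0.8542^0.5 = 0.09520.
Fraction of consumed M going to N: r_N/(r_N+r_P) = 0.3920.
C_N = 0.3920·C_{M0}·X = 0.3920×6.19×0.862 = 2.09 mol/dm³.

2.09 mol/dm³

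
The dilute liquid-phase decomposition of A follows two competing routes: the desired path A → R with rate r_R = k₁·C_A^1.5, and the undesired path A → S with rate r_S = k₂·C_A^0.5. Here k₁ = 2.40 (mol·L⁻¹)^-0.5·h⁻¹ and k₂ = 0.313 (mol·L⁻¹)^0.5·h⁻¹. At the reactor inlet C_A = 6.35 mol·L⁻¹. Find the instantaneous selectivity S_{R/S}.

48.7

S_{R/S} = r_R/r_S = (k₁·C_A^1.5)/(k₂·C_A^0.5) = (k₁/k₂)·C_A.
= (2.40×6.350^1.5) / (0.313×6.350^0.5) = 38.40/0.7887 = 48.7.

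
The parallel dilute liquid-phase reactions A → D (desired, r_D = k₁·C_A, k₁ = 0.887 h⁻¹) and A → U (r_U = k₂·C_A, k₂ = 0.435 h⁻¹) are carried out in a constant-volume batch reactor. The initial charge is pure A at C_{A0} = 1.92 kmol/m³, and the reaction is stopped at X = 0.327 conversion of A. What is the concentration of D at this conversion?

C_A = C_{A0}(1−X) = 1.292 kmol/m³.
Both paths are first order in A, so the instantaneous fraction to D is constant: dC_D/d(−C_A) = k₁/(k₁+k₂) = 0.6710.
C_D = 0.6710·(C_{A0}−C_A) = 0.6710×0.6278 = 0.421 kmol/m³.

0.421 kmol/m³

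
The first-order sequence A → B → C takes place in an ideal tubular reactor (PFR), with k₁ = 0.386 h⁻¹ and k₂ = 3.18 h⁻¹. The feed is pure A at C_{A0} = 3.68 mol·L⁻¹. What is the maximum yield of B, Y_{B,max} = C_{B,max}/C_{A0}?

0.0907

Evaluating C_B at τ_opt = ln(k₂/k₁)/(k₂−k₁) gives C_{B,max}/C_{A0} = (k₁/k₂)^[k₂/(k₂−k₁)].
= (0.386/3.18)^(3.18/(3.18−0.386)) = (0.1214)^(1.138) = 0.09071.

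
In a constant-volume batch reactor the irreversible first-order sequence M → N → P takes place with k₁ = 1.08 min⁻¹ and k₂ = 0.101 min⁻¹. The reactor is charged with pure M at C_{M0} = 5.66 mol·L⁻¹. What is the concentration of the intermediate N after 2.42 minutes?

For first-order series with pure M initially, C_N(t) = k₁C_{M0}/(k₂−k₁)·(e^(−k₁t) − e^(−k₂t)).
e^(−k₁t) = e^(−1.08×2.42) = e^(−2.614) = 0.07327; e^(−k₂t) = e^(−0.2444) = 0.7832.
C_N = 1.08×5.66/(0.101−1.08) × (0.07327−0.7832) = (-6.244)×(-0.7099) = 4.432 mol·L⁻¹.

4.43 mol·L⁻¹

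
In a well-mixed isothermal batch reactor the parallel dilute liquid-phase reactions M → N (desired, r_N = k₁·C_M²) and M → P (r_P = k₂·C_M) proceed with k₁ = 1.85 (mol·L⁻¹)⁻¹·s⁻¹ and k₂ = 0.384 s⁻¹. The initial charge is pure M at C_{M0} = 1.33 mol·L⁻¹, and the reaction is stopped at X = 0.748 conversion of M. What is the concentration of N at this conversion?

0.779 mol·L⁻¹

C_M = C_{M0}(1−X) = 0.3352 mol·L⁻¹.
Along a PFR/batch, dC_P/dC_M = −r_P/(r_N+r_P) = −k₂/(k₂+k₁·C_M).
Integrating from C_{M0} to C_M: C_P = (0.384/1.85)·ln[(0.384+1.85·1.33)/(0.384+1.85·0.335)] = 0.2076·ln(2.845/1.004) = 0.2162 mol·L⁻¹.
Then C_N = (C_{M0}−C_M) − C_P = 0.9948 − 0.2162 = 0.7787 mol·L⁻¹.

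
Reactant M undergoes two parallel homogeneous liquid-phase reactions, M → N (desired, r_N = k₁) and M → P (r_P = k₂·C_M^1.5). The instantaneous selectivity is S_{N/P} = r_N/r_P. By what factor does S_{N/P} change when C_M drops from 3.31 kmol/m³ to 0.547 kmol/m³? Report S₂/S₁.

S_{N/P} = (k₁/k₂)·C_M^-1.5, so S₂/S₁ = (C_{M,2}/C_{M,1})^-1.5.
= (0.547/3.31)^(-1.5) = (0.1653)^(-1.5) = 14.9.

14.9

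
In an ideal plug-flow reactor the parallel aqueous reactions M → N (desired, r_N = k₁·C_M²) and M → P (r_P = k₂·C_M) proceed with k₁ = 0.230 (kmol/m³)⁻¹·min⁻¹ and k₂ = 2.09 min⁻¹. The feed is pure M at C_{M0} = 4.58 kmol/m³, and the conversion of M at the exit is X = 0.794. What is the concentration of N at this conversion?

0.825 kmol/m³

C_M = C_{M0}(1−X) = 0.9435 kmol/m³.
Along a PFR/batch, dC_P/dC_M = −r_P/(r_N+r_P) = −k₂/(k₂+k₁·C_M).
Integrating from C_{M0} to C_M: C_P = (2.09/0.230)·ln[(2.09+0.230·4.58)/(2.09+0.230·0.943)] = 9.087·ln(3.143/2.307) = 2.811 kmol/m³.
Then C_N = (C_{M0}−C_M) − C_P = 3.637 − 2.811 = 0.8254 kmol/m³.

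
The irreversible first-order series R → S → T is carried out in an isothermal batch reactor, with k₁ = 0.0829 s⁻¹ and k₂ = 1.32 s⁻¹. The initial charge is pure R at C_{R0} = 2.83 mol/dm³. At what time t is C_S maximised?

For first-order series the maximum of C_S occurs at t_opt = ln(k₂/k₁)/(k₂−k₁).
= ln(1.32/0.0829)/(1.32−0.0829) = ln(15.92)/1.237 = 2.768/1.237 = 2.24 s.

2.24 s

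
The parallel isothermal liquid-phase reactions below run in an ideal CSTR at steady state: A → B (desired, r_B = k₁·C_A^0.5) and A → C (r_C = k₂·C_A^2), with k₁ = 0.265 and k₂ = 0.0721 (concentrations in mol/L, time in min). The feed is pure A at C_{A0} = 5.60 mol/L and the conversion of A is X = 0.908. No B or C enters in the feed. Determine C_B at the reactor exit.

4.62 mol/L

Exit C_A = C_{A0}(1−X) = 5.60×0.0920 = 0.5152 mol/L.
Rates in a CSTR are evaluated at the outlet concentration: r_B = 0.265×0.5152^0.5 = 0.1902, r_C = 0.0721×0.5152^2 = 0.01914.
Fraction of consumed A going to B: r_B/(r_B+r_C) = 0.9086.
C_B = 0.9086·C_{A0}·X = 0.9086×5.60×0.908 = 4.62 mol/L.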